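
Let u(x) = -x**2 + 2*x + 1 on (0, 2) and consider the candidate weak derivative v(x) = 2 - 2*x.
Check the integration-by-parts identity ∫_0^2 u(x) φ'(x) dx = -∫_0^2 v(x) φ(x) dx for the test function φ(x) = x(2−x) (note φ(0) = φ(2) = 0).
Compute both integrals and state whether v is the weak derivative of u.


LHS = 0, RHS = 0. Yes, v = u' weakly.

u(x) = -x**2 + 2*x + 1, classical derivative u'(x) = 2 - 2*x.
φ(x) = x(2−x), so φ'(x) = 2 - 2*x.
Note φ(0) = φ(2) = 0, so the boundary term u·φ vanishes.
LHS = ∫_0^2 u(x) φ'(x) dx = ∫_0^2 (2*x^3 - 6*x^2 + 2*x + 2) dx. Term by term:
  ∫_0^2 2*x^3 dx = 8;  ∫_0^2 -6*x^2 dx = -16;  ∫_0^2 2*x dx = 4;
  ∫_0^2 2 dx = 4.
Sum: 8 − 16 + 4 + 4 = 0.
So LHS = 0.
∫_0^2 v(x) φ(x) dx = ∫_0^2 (2*x^3 - 6*x^2 + 4*x) dx. Term by term:
  ∫_0^2 2*x^3 dx = 8;  ∫_0^2 -6*x^2 dx = -16;  ∫_0^2 4*x dx = 8.
Sum: 8 − 16 + 8 = 0.
So RHS = -∫_0^2 v(x) φ(x) dx = 0.
LHS = RHS, so the identity holds for this test φ.
Moreover u is smooth here and v(x) = u'(x) = 2 - 2*x pointwise, so the identity holds for every test function. Hence v is the weak derivative of u.


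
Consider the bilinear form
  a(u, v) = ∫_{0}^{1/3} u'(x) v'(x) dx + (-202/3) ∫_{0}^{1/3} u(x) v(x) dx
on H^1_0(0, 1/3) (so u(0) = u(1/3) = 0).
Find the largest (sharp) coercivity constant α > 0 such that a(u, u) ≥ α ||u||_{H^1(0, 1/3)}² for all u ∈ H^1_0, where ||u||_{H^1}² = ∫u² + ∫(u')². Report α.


α = (-202 + 27*π^2)/(3*(1 + 9*π^2))

Coercivity of a(·,·) on H^1_0(0, 1/3) means a(u, u) ≥ α ||u||_{H^1}² for every u ∈ H^1_0.
The interval has length L = 1/3, and Poincaré/coercivity depend only on L. Here a(u, u) = ∫(u')² + (-202/3)·∫u².
Here c = -202/3 < 0 with |c| < (π/L)² = 9*π^2, so coercivity still holds. The condition a(u,u) ≥ α||u||_{H^1}² reads (1−α)∫(u')² ≥ (α−c)∫u². Any admissible α is ≤ 1 (rapidly oscillating u have ∫u²/∫(u')² → 0), and α = 1 would force 0 ≥ (1−c)∫u², impossible since c < 1; so 1−α > 0. By the sharp Poincaré inequality on H^1_0 of an interval of length L, ∫(u')² ≥ (π/L)²∫u² with equality for the first sine mode sin(π(x−x₀)/L) (x₀ the left endpoint), so the inequality holds for all u iff (1−α)(π/L)² ≥ α − c, i.e. α ≤ ((π/L)² + c)/((π/L)² + 1) = (1 + c(L/π)²)/(1 + (L/π)²). (Direct route, valid since c ≤ 0: Poincaré gives c∫u² ≥ c(L/π)²∫(u')², so a(u,u) ≥ (1 + c(L/π)²)∫(u')², while ||u||_{H^1}² ≤ (1 + (L/π)²)∫(u')²; dividing yields the same α.) With (π/L)² = 9*π^2 and c = -202/3, the largest admissible constant is α = ((π/L)² + c)/((π/L)² + 1).
Simplifying, α = (-202 + 27*π^2)/(3*(1 + 9*π^2)).


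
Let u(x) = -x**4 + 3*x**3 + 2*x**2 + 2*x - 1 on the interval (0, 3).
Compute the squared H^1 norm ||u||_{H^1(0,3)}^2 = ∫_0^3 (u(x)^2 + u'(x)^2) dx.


||u||_{H^1}^2 = 20379/20

The H^1 norm (squared) on an interval (0, L) is
  ||u||_{H^1}^2 = ∫_0^L u(x)^2 dx + ∫_0^L u'(x)^2 dx.
Compute u'(x) = -4*x**3 + 9*x**2 + 4*x + 2.
Then u(x)^2 = x**8 - 6*x**7 + 5*x**6 + 8*x**5 + 18*x**4 + 2*x**3 - 4*x + 1 and u'(x)^2 = 16*x**6 - 72*x**5 + 49*x**4 + 56*x**3 + 52*x**2 + 16*x + 4.
Integrate each monomial from 0 to 3 using ∫_0^3 c·x^n dx = c·3^(n+1)/(n+1):
  ∫_0^3 u(x)^2 dx = ∫_0^3 (x^8 - 6*x^7 + 5*x^6 + 8*x^5 + 18*x^4 + 2*x^3 - 4*x + 1) dx. Term by term:
    ∫_0^3 x^8 dx = 2187;  ∫_0^3 -6*x^7 dx = -19683/4;  ∫_0^3 5*x^6 dx = 10935/7;
    ∫_0^3 8*x^5 dx = 972;  ∫_0^3 18*x^4 dx = 4374/5;  ∫_0^3 2*x^3 dx = 81/2;
    ∫_0^3 -4*x dx = -18;  ∫_0^3 1 dx = 3.
  Sum: 2187 − 19683/4 + 10935/7 + 972 + 4374/5 + 81/2 − 18 + 3 = 98097/140.
  ∫_0^3 u'(x)^2 dx = ∫_0^3 (16*x^6 - 72*x^5 + 49*x^4 + 56*x^3 + 52*x^2 + 16*x + 4) dx. Term by term:
    ∫_0^3 16*x^6 dx = 34992/7;  ∫_0^3 -72*x^5 dx = -8748;  ∫_0^3 49*x^4 dx = 11907/5;
    ∫_0^3 56*x^3 dx = 1134;  ∫_0^3 52*x^2 dx = 468;  ∫_0^3 16*x dx = 72;
    ∫_0^3 4 dx = 12.
  Sum: 34992/7 − 8748 + 11907/5 + 1134 + 468 + 72 + 12 = 11139/35.
Adding: ||u||_{H^1}^2 = 98097/140 + 11139/35 = 20379/20.


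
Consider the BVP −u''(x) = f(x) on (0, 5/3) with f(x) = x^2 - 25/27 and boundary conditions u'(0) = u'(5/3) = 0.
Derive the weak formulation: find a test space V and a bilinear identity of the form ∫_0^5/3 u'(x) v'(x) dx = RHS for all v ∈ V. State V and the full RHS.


V = H^1(0, 5/3) (no boundary constraint on v; u is determined up to an additive constant); weak form: ∫_0^5/3 u'v' dx = ∫_0^5/3 (x^2 - 25/27) v dx for all v ∈ V.

Multiply both sides by a test function v and integrate from 0 to 5/3:
  ∫_0^5/3 −u''(x) v(x) dx = ∫_0^5/3 f(x) v(x) dx.
Integrate the LHS by parts once:
  ∫_0^5/3 −u'' v dx = −[u'(x) v(x)]_0^5/3 + ∫_0^5/3 u'(x) v'(x) dx.
Thus ∫_0^5/3 u'(x) v'(x) dx = ∫_0^5/3 f(x) v(x) dx + [u'(x) v(x)]_0^5/3.
Choose V so that boundary terms are either known or forced to vanish.
u has homogeneous Neumann: u'(0) = u'(5/3) = 0. So [u' v]_0^5/3 = 0·v(5/3) − 0·v(0) = 0 for any v; take V = H^1(0, 5/3).
Weak formulation: find u (satisfying any essential BC) such that ∫_0^5/3 u'(x) v'(x) dx = ∫_0^5/3 f v dx for all v ∈ V (homogeneous Neumann, so boundary terms vanish).
Substituting f(x) = x^2 - 25/27, the right-hand side is ∫_0^5/3 (x^2 - 25/27) v dx.
Compatibility check (pure Neumann): taking v ≡ 1 ∈ V gives 0 = ∫_0^5/3 f dx + (0) − (0), i.e. ∫_0^5/3 f dx must equal u'(0) − u'(5/3) = 0. Indeed ∫_0^5/3 (x^2 - 25/27) dx = 0, so the data are compatible. The solution is then unique only up to an additive constant (fix it e.g. by requiring ∫_0^5/3 u dx = 0).


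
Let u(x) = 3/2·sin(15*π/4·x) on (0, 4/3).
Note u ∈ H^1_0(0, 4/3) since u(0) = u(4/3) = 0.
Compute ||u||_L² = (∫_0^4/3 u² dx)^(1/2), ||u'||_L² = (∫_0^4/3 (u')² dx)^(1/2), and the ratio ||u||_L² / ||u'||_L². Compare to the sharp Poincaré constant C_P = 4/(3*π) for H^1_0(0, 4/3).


||u||_L² / ||u'||_L² = 4/(15*π) < C_P = 4/(3*π).

u(x) = 3/2·sin(15*π/4·x), so u'(x) = 45*π*cos(15*π*x/4)/8.
Writing u(x) = A·sin(kπx/L) with A = 3/2 and k = 5, use ∫_0^L sin²(kπx/L) dx = L/2 and ∫_0^L cos²(kπx/L) dx = L/2.
u² = 9/4·sin²(15*π/4·x) and (u')² = 2025*π^2/64·cos²(15*π/4·x), and each of sin², cos² integrates to L/2 = 2/3 over (0, 4/3).
∫_0^4/3 u² dx = 3/2, so ||u||_L² = sqrt(6)/2.
∫_0^4/3 (u')² dx = 675*π^2/32, so ||u'||_L² = 15*sqrt(6)*π/8.
Ratio ||u||_L² / ||u'||_L² = 4/(15*π).
Sharp Poincaré constant on H^1_0(0, 4/3) is C_P = L/π = 4/(3*π), achieved by sin(3*π/4·x).
This is the k = 5 harmonic; the ratio L/(kπ) is strictly less than C_P = L/π, consistent with the sharp inequality ||u||_L² ≤ C_P ||u'||_L².


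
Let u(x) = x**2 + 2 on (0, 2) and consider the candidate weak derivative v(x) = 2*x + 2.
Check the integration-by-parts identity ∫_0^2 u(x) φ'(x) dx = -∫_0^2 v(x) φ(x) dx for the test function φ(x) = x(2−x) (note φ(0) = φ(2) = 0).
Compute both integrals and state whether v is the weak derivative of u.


LHS = -8/3, RHS = -16/3. No, v is not the weak derivative of u.

u(x) = x**2 + 2, classical derivative u'(x) = 2*x.
φ(x) = x(2−x), so φ'(x) = 2 - 2*x.
Note φ(0) = φ(2) = 0, so the boundary term u·φ vanishes.
LHS = ∫_0^2 u(x) φ'(x) dx = ∫_0^2 (-2*x^3 + 2*x^2 - 4*x + 4) dx. Term by term:
  ∫_0^2 -2*x^3 dx = -8;  ∫_0^2 2*x^2 dx = 16/3;  ∫_0^2 -4*x dx = -8;
  ∫_0^2 4 dx = 8.
Sum: -8 + 16/3 − 8 + 8 = -8/3.
So LHS = -8/3.
∫_0^2 v(x) φ(x) dx = ∫_0^2 (-2*x^3 + 2*x^2 + 4*x) dx. Term by term:
  ∫_0^2 -2*x^3 dx = -8;  ∫_0^2 2*x^2 dx = 16/3;  ∫_0^2 4*x dx = 8.
Sum: -8 + 16/3 + 8 = 16/3.
So RHS = -∫_0^2 v(x) φ(x) dx = -16/3.
LHS − RHS = 8/3 ≠ 0, so the identity fails.
(For a valid weak derivative the identity must hold for EVERY test function, in particular this one. The failure shows v is NOT the weak derivative of u.)
Correct weak derivative would be u'(x) = 2*x.


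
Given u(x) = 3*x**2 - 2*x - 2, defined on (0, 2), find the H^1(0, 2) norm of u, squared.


||u||_{H^1}^2 = 1024/15

The H^1 norm (squared) on an interval (0, L) is
  ||u||_{H^1}^2 = ∫_0^L u(x)^2 dx + ∫_0^L u'(x)^2 dx.
Compute u'(x) = 6*x - 2.
Then u(x)^2 = 9*x**4 - 12*x**3 - 8*x**2 + 8*x + 4 and u'(x)^2 = 36*x**2 - 24*x + 4.
Integrate each monomial from 0 to 2 using ∫_0^2 c·x^n dx = c·2^(n+1)/(n+1):
  ∫_0^2 u(x)^2 dx = ∫_0^2 (9*x^4 - 12*x^3 - 8*x^2 + 8*x + 4) dx. Term by term:
    ∫_0^2 9*x^4 dx = 288/5;  ∫_0^2 -12*x^3 dx = -48;  ∫_0^2 -8*x^2 dx = -64/3;
    ∫_0^2 8*x dx = 16;  ∫_0^2 4 dx = 8.
  Sum: 288/5 − 48 − 64/3 + 16 + 8 = 184/15.
  ∫_0^2 u'(x)^2 dx = ∫_0^2 (36*x^2 - 24*x + 4) dx. Term by term:
    ∫_0^2 36*x^2 dx = 96;  ∫_0^2 -24*x dx = -48;  ∫_0^2 4 dx = 8.
  Sum: 96 − 48 + 8 = 56.
Adding: ||u||_{H^1}^2 = 184/15 + 56 = 1024/15.


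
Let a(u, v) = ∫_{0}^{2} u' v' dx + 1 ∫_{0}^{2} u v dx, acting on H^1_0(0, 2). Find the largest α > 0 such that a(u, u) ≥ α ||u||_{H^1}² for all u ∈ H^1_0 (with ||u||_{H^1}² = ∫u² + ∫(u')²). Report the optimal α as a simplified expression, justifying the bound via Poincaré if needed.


α = 1

Coercivity of a(·,·) on H^1_0(0, 2) means a(u, u) ≥ α ||u||_{H^1}² for every u ∈ H^1_0.
The interval has length L = 2, and Poincaré/coercivity depend only on L. Here a(u, u) = ∫(u')² + (1)·∫u².
Here c = 1 ≥ 1, so a(u,u) = ∫(u')² + c∫u² ≥ ∫(u')² + ∫u² = ||u||_{H^1}², i.e. α = 1 works. No larger α is possible: a(u,u) ≥ α||u||_{H^1}² means (1−α)∫(u')² ≥ (α−c)∫u², and for the modes u_n = sin(nπ(x−x₀)/L) (x₀ the left endpoint) one has ∫u_n²/∫(u_n')² = (L/(nπ))² → 0, so a(u_n,u_n)/||u_n||_{H^1}² → 1. Hence the optimal constant is α = 1.
Therefore α = 1.


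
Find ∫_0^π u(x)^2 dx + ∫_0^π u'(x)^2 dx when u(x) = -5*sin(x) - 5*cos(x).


||u||_{H^1(0,π)}^2 = 50*π

u'(x) = 5*sin(x) - 5*cos(x).
Expand u² and (u')² and integrate term by term on (0, π), using: for integers n ≥ 1, ∫_0^π sin²(nx) dx = ∫_0^π cos²(nx) dx = π/2; for n ≠ n', ∫_0^π sin(nx)sin(n'x) dx = ∫_0^π cos(nx)cos(n'x) dx = 0; and by product-to-sum, ∫_0^π sin(nx)cos(n'x) dx = ½∫_0^π [sin((n+n')x) + sin((n−n')x)] dx, which is 0 when n+n' is even and 2n/(n²−n'²) when n+n' is odd (it need not vanish on (0, π)).
  u² squared terms: (-5)²·∫cos(x)² dx = 25·π/2 = 25*π/2;  (-5)²·∫sin(x)² dx = 25·π/2 = 25*π/2.
  u² cross terms: 2·(-5)·(-5)·∫cos(x)·sin(x) dx = 50·(0) = 0.
  So ∫_0^π u² dx = 25*π/2 + 25*π/2 + 0 = 25*π.
  (u')² squared terms: (-5)²·∫cos(x)² dx = 25·π/2 = 25*π/2;  (5)²·∫sin(x)² dx = 25·π/2 = 25*π/2.
  (u')² cross terms: 2·(-5)·(5)·∫cos(x)·sin(x) dx = -50·(0) = 0.
  So ∫_0^π (u')² dx = 25*π/2 + 25*π/2 + 0 = 25*π.
||u||_{H^1}^2 = (25*π) + (25*π) = 50*π.


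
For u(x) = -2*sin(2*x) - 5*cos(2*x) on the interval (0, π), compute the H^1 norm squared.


||u||_{H^1(0,π)}^2 = 145*π/2

u'(x) = 10*sin(2*x) - 4*cos(2*x).
Expand u² and (u')² and integrate term by term on (0, π), using: for integers n ≥ 1, ∫_0^π sin²(nx) dx = ∫_0^π cos²(nx) dx = π/2; for n ≠ n', ∫_0^π sin(nx)sin(n'x) dx = ∫_0^π cos(nx)cos(n'x) dx = 0; and by product-to-sum, ∫_0^π sin(nx)cos(n'x) dx = ½∫_0^π [sin((n+n')x) + sin((n−n')x)] dx, which is 0 when n+n' is even and 2n/(n²−n'²) when n+n' is odd (it need not vanish on (0, π)).
  u² squared terms: (-5)²·∫cos(2x)² dx = 25·π/2 = 25*π/2;  (-2)²·∫sin(2x)² dx = 4·π/2 = 2*π.
  u² cross terms: 2·(-5)·(-2)·∫cos(2x)·sin(2x) dx = 20·(0) = 0.
  So ∫_0^π u² dx = 25*π/2 + 2*π + 0 = 29*π/2.
  (u')² squared terms: (-4)²·∫cos(2x)² dx = 16·π/2 = 8*π;  (10)²·∫sin(2x)² dx = 100·π/2 = 50*π.
  (u')² cross terms: 2·(-4)·(10)·∫cos(2x)·sin(2x) dx = -80·(0) = 0.
  So ∫_0^π (u')² dx = 8*π + 50*π + 0 = 58*π.
||u||_{H^1}^2 = (29*π/2) + (58*π) = 145*π/2.


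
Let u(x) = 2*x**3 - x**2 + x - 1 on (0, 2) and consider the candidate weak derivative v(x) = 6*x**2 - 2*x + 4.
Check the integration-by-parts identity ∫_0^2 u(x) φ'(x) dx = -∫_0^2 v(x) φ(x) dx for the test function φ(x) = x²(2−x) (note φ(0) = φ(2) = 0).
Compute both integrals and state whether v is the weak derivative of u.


LHS = -164/15, RHS = -224/15. No, v is not the weak derivative of u.

u(x) = 2*x**3 - x**2 + x - 1, classical derivative u'(x) = 6*x**2 - 2*x + 1.
φ(x) = x²(2−x), so φ'(x) = x*(4 - 3*x).
Note φ(0) = φ(2) = 0, so the boundary term u·φ vanishes.
LHS = ∫_0^2 u(x) φ'(x) dx = ∫_0^2 (-6*x^5 + 11*x^4 - 7*x^3 + 7*x^2 - 4*x) dx. Term by term:
  ∫_0^2 -6*x^5 dx = -64;  ∫_0^2 11*x^4 dx = 352/5;  ∫_0^2 -7*x^3 dx = -28;
  ∫_0^2 7*x^2 dx = 56/3;  ∫_0^2 -4*x dx = -8.
Sum: -64 + 352/5 − 28 + 56/3 − 8 = -164/15.
So LHS = -164/15.
∫_0^2 v(x) φ(x) dx = ∫_0^2 (-6*x^5 + 14*x^4 - 8*x^3 + 8*x^2) dx. Term by term:
  ∫_0^2 -6*x^5 dx = -64;  ∫_0^2 14*x^4 dx = 448/5;  ∫_0^2 -8*x^3 dx = -32;
  ∫_0^2 8*x^2 dx = 64/3.
Sum: -64 + 448/5 − 32 + 64/3 = 224/15.
So RHS = -∫_0^2 v(x) φ(x) dx = -224/15.
LHS − RHS = 4 ≠ 0, so the identity fails.
(For a valid weak derivative the identity must hold for EVERY test function, in particular this one. The failure shows v is NOT the weak derivative of u.)
Correct weak derivative would be u'(x) = 6*x**2 - 2*x + 1.


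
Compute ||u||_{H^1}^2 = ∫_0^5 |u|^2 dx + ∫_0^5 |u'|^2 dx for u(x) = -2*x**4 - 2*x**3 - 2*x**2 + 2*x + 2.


||u||_{H^1}^2 = 151914095/63

The H^1 norm (squared) on an interval (0, L) is
  ||u||_{H^1}^2 = ∫_0^L u(x)^2 dx + ∫_0^L u'(x)^2 dx.
Compute u'(x) = -8*x**3 - 6*x**2 - 4*x + 2.
Then u(x)^2 = 4*x**8 + 8*x**7 + 12*x**6 - 12*x**4 - 16*x**3 - 4*x**2 + 8*x + 4 and u'(x)^2 = 64*x**6 + 96*x**5 + 100*x**4 + 16*x**3 - 8*x**2 - 16*x + 4.
Integrate each monomial from 0 to 5 using ∫_0^5 c·x^n dx = c·5^(n+1)/(n+1):
  ∫_0^5 u(x)^2 dx = ∫_0^5 (4*x^8 + 8*x^7 + 12*x^6 - 12*x^4 - 16*x^3 - 4*x^2 + 8*x + 4) dx. Term by term:
    ∫_0^5 4*x^8 dx = 7812500/9;  ∫_0^5 8*x^7 dx = 390625;  ∫_0^5 12*x^6 dx = 937500/7;
    ∫_0^5 -12*x^4 dx = -7500;  ∫_0^5 -16*x^3 dx = -2500;  ∫_0^5 -4*x^2 dx = -500/3;
    ∫_0^5 8*x dx = 100;  ∫_0^5 4 dx = 20.
  Sum: 7812500/9 + 390625 + 937500/7 − 7500 − 2500 − 500/3 + 100 + 20 = 87101435/63.
  ∫_0^5 u'(x)^2 dx = ∫_0^5 (64*x^6 + 96*x^5 + 100*x^4 + 16*x^3 - 8*x^2 - 16*x + 4) dx. Term by term:
    ∫_0^5 64*x^6 dx = 5000000/7;  ∫_0^5 96*x^5 dx = 250000;  ∫_0^5 100*x^4 dx = 62500;
    ∫_0^5 16*x^3 dx = 2500;  ∫_0^5 -8*x^2 dx = -1000/3;  ∫_0^5 -16*x dx = -200;
    ∫_0^5 4 dx = 20.
  Sum: 5000000/7 + 250000 + 62500 + 2500 − 1000/3 − 200 + 20 = 21604220/21.
Adding: ||u||_{H^1}^2 = 87101435/63 + 21604220/21 = 151914095/63.


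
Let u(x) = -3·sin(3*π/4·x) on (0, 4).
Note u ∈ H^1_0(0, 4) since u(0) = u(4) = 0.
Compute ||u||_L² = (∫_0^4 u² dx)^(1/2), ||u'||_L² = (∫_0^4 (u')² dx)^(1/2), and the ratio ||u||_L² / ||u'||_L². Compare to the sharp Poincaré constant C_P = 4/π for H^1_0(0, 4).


||u||_L² / ||u'||_L² = 4/(3*π) < C_P = 4/π.

u(x) = -3·sin(3*π/4·x), so u'(x) = -9*π*cos(3*π*x/4)/4.
Writing u(x) = A·sin(kπx/L) with A = -3 and k = 3, use ∫_0^L sin²(kπx/L) dx = L/2 and ∫_0^L cos²(kπx/L) dx = L/2.
u² = 9·sin²(3*π/4·x) and (u')² = 81*π^2/16·cos²(3*π/4·x), and each of sin², cos² integrates to L/2 = 2 over (0, 4).
∫_0^4 u² dx = 18, so ||u||_L² = 3*sqrt(2).
∫_0^4 (u')² dx = 81*π^2/8, so ||u'||_L² = 9*sqrt(2)*π/4.
Ratio ||u||_L² / ||u'||_L² = 4/(3*π).
Sharp Poincaré constant on H^1_0(0, 4) is C_P = L/π = 4/π, achieved by sin(π/4·x).
This is the k = 3 harmonic; the ratio L/(kπ) is strictly less than C_P = L/π, consistent with the sharp inequality ||u||_L² ≤ C_P ||u'||_L².


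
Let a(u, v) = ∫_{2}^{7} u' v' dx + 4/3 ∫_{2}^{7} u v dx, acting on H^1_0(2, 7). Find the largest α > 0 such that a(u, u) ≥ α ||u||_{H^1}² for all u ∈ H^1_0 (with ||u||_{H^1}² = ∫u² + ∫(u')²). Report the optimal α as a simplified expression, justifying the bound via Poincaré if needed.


α = 1

Coercivity of a(·,·) on H^1_0(2, 7) means a(u, u) ≥ α ||u||_{H^1}² for every u ∈ H^1_0.
The interval has length L = 5, and Poincaré/coercivity depend only on L. Here a(u, u) = ∫(u')² + (4/3)·∫u².
Here c = 4/3 ≥ 1, so a(u,u) = ∫(u')² + c∫u² ≥ ∫(u')² + ∫u² = ||u||_{H^1}², i.e. α = 1 works. No larger α is possible: a(u,u) ≥ α||u||_{H^1}² means (1−α)∫(u')² ≥ (α−c)∫u², and for the modes u_n = sin(nπ(x−x₀)/L) (x₀ the left endpoint) one has ∫u_n²/∫(u_n')² = (L/(nπ))² → 0, so a(u_n,u_n)/||u_n||_{H^1}² → 1. Hence the optimal constant is α = 1.
Therefore α = 1.


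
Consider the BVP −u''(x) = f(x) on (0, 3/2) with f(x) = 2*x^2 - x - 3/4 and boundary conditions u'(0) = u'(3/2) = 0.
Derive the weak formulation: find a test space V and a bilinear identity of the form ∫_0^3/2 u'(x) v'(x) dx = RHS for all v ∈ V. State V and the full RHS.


V = H^1(0, 3/2) (no boundary constraint on v; u is determined up to an additive constant); weak form: ∫_0^3/2 u'v' dx = ∫_0^3/2 (2*x^2 - x - 3/4) v dx for all v ∈ V.

Multiply both sides by a test function v and integrate from 0 to 3/2:
  ∫_0^3/2 −u''(x) v(x) dx = ∫_0^3/2 f(x) v(x) dx.
Integrate the LHS by parts once:
  ∫_0^3/2 −u'' v dx = −[u'(x) v(x)]_0^3/2 + ∫_0^3/2 u'(x) v'(x) dx.
Thus ∫_0^3/2 u'(x) v'(x) dx = ∫_0^3/2 f(x) v(x) dx + [u'(x) v(x)]_0^3/2.
Choose V so that boundary terms are either known or forced to vanish.
u has homogeneous Neumann: u'(0) = u'(3/2) = 0. So [u' v]_0^3/2 = 0·v(3/2) − 0·v(0) = 0 for any v; take V = H^1(0, 3/2).
Weak formulation: find u (satisfying any essential BC) such that ∫_0^3/2 u'(x) v'(x) dx = ∫_0^3/2 f v dx for all v ∈ V (homogeneous Neumann, so boundary terms vanish).
Substituting f(x) = 2*x^2 - x - 3/4, the right-hand side is ∫_0^3/2 (2*x^2 - x - 3/4) v dx.
Compatibility check (pure Neumann): taking v ≡ 1 ∈ V gives 0 = ∫_0^3/2 f dx + (0) − (0), i.e. ∫_0^3/2 f dx must equal u'(0) − u'(3/2) = 0. Indeed ∫_0^3/2 (2*x^2 - x - 3/4) dx = 0, so the data are compatible. The solution is then unique only up to an additive constant (fix it e.g. by requiring ∫_0^3/2 u dx = 0).


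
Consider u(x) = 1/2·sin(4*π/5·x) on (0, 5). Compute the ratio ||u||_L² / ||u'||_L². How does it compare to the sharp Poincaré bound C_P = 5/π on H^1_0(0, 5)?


||u||_L² / ||u'||_L² = 5/(4*π) < C_P = 5/π.

u(x) = 1/2·sin(4*π/5·x), so u'(x) = 2*π*cos(4*π*x/5)/5.
Writing u(x) = A·sin(kπx/L) with A = 1/2 and k = 4, use ∫_0^L sin²(kπx/L) dx = L/2 and ∫_0^L cos²(kπx/L) dx = L/2.
u² = 1/4·sin²(4*π/5·x) and (u')² = 4*π^2/25·cos²(4*π/5·x), and each of sin², cos² integrates to L/2 = 5/2 over (0, 5).
∫_0^5 u² dx = 5/8, so ||u||_L² = sqrt(10)/4.
∫_0^5 (u')² dx = 2*π^2/5, so ||u'||_L² = sqrt(10)*π/5.
Ratio ||u||_L² / ||u'||_L² = 5/(4*π).
Sharp Poincaré constant on H^1_0(0, 5) is C_P = L/π = 5/π, achieved by sin(π/5·x).
This is the k = 4 harmonic; the ratio L/(kπ) is strictly less than C_P = L/π, consistent with the sharp inequality ||u||_L² ≤ C_P ||u'||_L².


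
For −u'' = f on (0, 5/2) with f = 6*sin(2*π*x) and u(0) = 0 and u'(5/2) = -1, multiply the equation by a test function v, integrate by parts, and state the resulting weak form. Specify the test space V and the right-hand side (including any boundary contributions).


V = {v ∈ H^1(0, 5/2) : v(0) = 0} (test functions vanish at x = 0 where u is specified); weak form: ∫_0^5/2 u'v' dx = ∫_0^5/2 (6*sin(2*π*x)) v dx − v(5/2) for all v ∈ V.

Multiply both sides by a test function v and integrate from 0 to 5/2:
  ∫_0^5/2 −u''(x) v(x) dx = ∫_0^5/2 f(x) v(x) dx.
Integrate the LHS by parts once:
  ∫_0^5/2 −u'' v dx = −[u'(x) v(x)]_0^5/2 + ∫_0^5/2 u'(x) v'(x) dx.
Thus ∫_0^5/2 u'(x) v'(x) dx = ∫_0^5/2 f(x) v(x) dx + [u'(x) v(x)]_0^5/2.
Choose V so that boundary terms are either known or forced to vanish.
Mixed BC: u(0) = 0 (Dirichlet) and u'(5/2) = -1 (Neumann). Define V = {v ∈ H^1(0, 5/2) : v(0) = 0}. Then [u' v]_0^5/2 = u'(5/2)·v(5/2) − u'(0)·0 = − v(5/2).
Weak formulation: find u (satisfying any essential BC) such that ∫_0^5/2 u'(x) v'(x) dx = ∫_0^5/2 f v dx − v(5/2) for all v ∈ V (Dirichlet at 0 absorbed into V; Neumann datum at x = 5/2 contributes the boundary term).
Substituting f(x) = 6*sin(2*π*x), the right-hand side is ∫_0^5/2 (6*sin(2*π*x)) v dx − v(5/2).


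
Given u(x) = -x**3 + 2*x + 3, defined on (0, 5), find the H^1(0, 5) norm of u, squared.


||u||_{H^1}^2 = 555655/42

The H^1 norm (squared) on an interval (0, L) is
  ||u||_{H^1}^2 = ∫_0^L u(x)^2 dx + ∫_0^L u'(x)^2 dx.
Compute u'(x) = 2 - 3*x**2.
Then u(x)^2 = x**6 - 4*x**4 - 6*x**3 + 4*x**2 + 12*x + 9 and u'(x)^2 = 9*x**4 - 12*x**2 + 4.
Integrate each monomial from 0 to 5 using ∫_0^5 c·x^n dx = c·5^(n+1)/(n+1):
  ∫_0^5 u(x)^2 dx = ∫_0^5 (x^6 - 4*x^4 - 6*x^3 + 4*x^2 + 12*x + 9) dx. Term by term:
    ∫_0^5 x^6 dx = 78125/7;  ∫_0^5 -4*x^4 dx = -2500;  ∫_0^5 -6*x^3 dx = -1875/2;
    ∫_0^5 4*x^2 dx = 500/3;  ∫_0^5 12*x dx = 150;  ∫_0^5 9 dx = 45.
  Sum: 78125/7 − 2500 − 1875/2 + 500/3 + 150 + 45 = 339565/42.
  ∫_0^5 u'(x)^2 dx = ∫_0^5 (9*x^4 - 12*x^2 + 4) dx. Term by term:
    ∫_0^5 9*x^4 dx = 5625;  ∫_0^5 -12*x^2 dx = -500;  ∫_0^5 4 dx = 20.
  Sum: 5625 − 500 + 20 = 5145.
Adding: ||u||_{H^1}^2 = 339565/42 + 5145 = 555655/42.


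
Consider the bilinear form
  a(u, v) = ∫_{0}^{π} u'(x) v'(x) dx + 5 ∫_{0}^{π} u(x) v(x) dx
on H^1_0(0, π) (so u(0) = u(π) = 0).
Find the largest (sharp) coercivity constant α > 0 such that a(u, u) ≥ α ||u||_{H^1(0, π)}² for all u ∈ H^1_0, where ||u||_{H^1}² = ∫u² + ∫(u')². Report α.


α = 1

Coercivity of a(·,·) on H^1_0(0, π) means a(u, u) ≥ α ||u||_{H^1}² for every u ∈ H^1_0.
The interval has length L = π, and Poincaré/coercivity depend only on L. Here a(u, u) = ∫(u')² + (5)·∫u².
Here c = 5 ≥ 1, so a(u,u) = ∫(u')² + c∫u² ≥ ∫(u')² + ∫u² = ||u||_{H^1}², i.e. α = 1 works. No larger α is possible: a(u,u) ≥ α||u||_{H^1}² means (1−α)∫(u')² ≥ (α−c)∫u², and for the modes u_n = sin(nπ(x−x₀)/L) (x₀ the left endpoint) one has ∫u_n²/∫(u_n')² = (L/(nπ))² → 0, so a(u_n,u_n)/||u_n||_{H^1}² → 1. Hence the optimal constant is α = 1.
Therefore α = 1.


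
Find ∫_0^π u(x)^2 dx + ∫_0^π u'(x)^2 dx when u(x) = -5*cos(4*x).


||u||_{H^1(0,π)}^2 = 425*π/2

u'(x) = 20*sin(4*x).
Expand u² and (u')² and integrate term by term on (0, π), using: for integers n ≥ 1, ∫_0^π sin²(nx) dx = ∫_0^π cos²(nx) dx = π/2; for n ≠ n', ∫_0^π sin(nx)sin(n'x) dx = ∫_0^π cos(nx)cos(n'x) dx = 0; and by product-to-sum, ∫_0^π sin(nx)cos(n'x) dx = ½∫_0^π [sin((n+n')x) + sin((n−n')x)] dx, which is 0 when n+n' is even and 2n/(n²−n'²) when n+n' is odd (it need not vanish on (0, π)).
  u² squared terms: (-5)²·∫cos(4x)² dx = 25·π/2 = 25*π/2.
  So ∫_0^π u² dx = 25*π/2.
  (u')² squared terms: (20)²·∫sin(4x)² dx = 400·π/2 = 200*π.
  So ∫_0^π (u')² dx = 200*π.
||u||_{H^1}^2 = (25*π/2) + (200*π) = 425*π/2.


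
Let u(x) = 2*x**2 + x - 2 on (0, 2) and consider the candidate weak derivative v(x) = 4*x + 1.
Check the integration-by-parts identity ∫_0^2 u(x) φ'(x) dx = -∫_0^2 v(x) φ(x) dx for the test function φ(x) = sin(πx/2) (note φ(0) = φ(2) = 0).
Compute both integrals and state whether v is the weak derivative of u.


LHS = -20/π, RHS = -20/π. Yes, v = u' weakly.

u(x) = 2*x**2 + x - 2, classical derivative u'(x) = 4*x + 1.
φ(x) = sin(πx/2), so φ'(x) = π*cos(π*x/2)/2.
Note φ(0) = φ(2) = 0, so the boundary term u·φ vanishes.
LHS = ∫_0^2 u(x) φ'(x) dx = ∫_0^2 (π*x^2*cos(π*x/2) + π*x*cos(π*x/2)/2 - π*cos(π*x/2)) dx. Term by term:
  ∫_0^2 -π*cos(π*x/2) dx = 0;  ∫_0^2 π*x^2*cos(π*x/2) dx = -16/π;  ∫_0^2 π*x*cos(π*x/2)/2 dx = -4/π.
Sum: 0 − 16/π − 4/π = -20/π.
So LHS = -20/π.
∫_0^2 v(x) φ(x) dx = ∫_0^2 (4*x*sin(π*x/2) + sin(π*x/2)) dx. Term by term:
  ∫_0^2 4*x*sin(π*x/2) dx = 16/π;  ∫_0^2 sin(π*x/2) dx = 4/π.
Sum: 16/π + 4/π = 20/π.
So RHS = -∫_0^2 v(x) φ(x) dx = -20/π.
LHS = RHS, so the identity holds for this test φ.
Moreover u is smooth here and v(x) = u'(x) = 4*x + 1 pointwise, so the identity holds for every test function. Hence v is the weak derivative of u.


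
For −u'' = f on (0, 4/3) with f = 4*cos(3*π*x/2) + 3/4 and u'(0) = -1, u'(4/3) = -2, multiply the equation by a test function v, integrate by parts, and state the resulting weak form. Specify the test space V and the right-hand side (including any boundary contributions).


V = H^1(0, 4/3) (v unrestricted at boundary; u is determined up to an additive constant); weak form: ∫_0^4/3 u'v' dx = ∫_0^4/3 (4*cos(3*π*x/2) + 3/4) v dx − 2·v(4/3) + v(0) for all v ∈ V.

Multiply both sides by a test function v and integrate from 0 to 4/3:
  ∫_0^4/3 −u''(x) v(x) dx = ∫_0^4/3 f(x) v(x) dx.
Integrate the LHS by parts once:
  ∫_0^4/3 −u'' v dx = −[u'(x) v(x)]_0^4/3 + ∫_0^4/3 u'(x) v'(x) dx.
Thus ∫_0^4/3 u'(x) v'(x) dx = ∫_0^4/3 f(x) v(x) dx + [u'(x) v(x)]_0^4/3.
Choose V so that boundary terms are either known or forced to vanish.
u has inhomogeneous Neumann u'(0) = -1, u'(4/3) = -2. [u' v]_0^4/3 = (-2)·v(4/3) − (-1)·v(0) = − 2·v(4/3) + v(0). Take V = H^1(0, 4/3); boundary term becomes part of RHS.
Weak formulation: find u (satisfying any essential BC) such that ∫_0^4/3 u'(x) v'(x) dx = ∫_0^4/3 f v dx − 2·v(4/3) + v(0) for all v ∈ V (Neumann data are natural BCs: they enter the RHS as boundary terms).
Substituting f(x) = 4*cos(3*π*x/2) + 3/4, the right-hand side is ∫_0^4/3 (4*cos(3*π*x/2) + 3/4) v dx − 2·v(4/3) + v(0).
Compatibility check (pure Neumann): taking v ≡ 1 ∈ V gives 0 = ∫_0^4/3 f dx + (-2) − (-1), i.e. ∫_0^4/3 f dx must equal u'(0) − u'(4/3) = 1. Indeed ∫_0^4/3 (4*cos(3*π*x/2) + 3/4) dx = 1, so the data are compatible. The solution is then unique only up to an additive constant (fix it e.g. by requiring ∫_0^4/3 u dx = 0).


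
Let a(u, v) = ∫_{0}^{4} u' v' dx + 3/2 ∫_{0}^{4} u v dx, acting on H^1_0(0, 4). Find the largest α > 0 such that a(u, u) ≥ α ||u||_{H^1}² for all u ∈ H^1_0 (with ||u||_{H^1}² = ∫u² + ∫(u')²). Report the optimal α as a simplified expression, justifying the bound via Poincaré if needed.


α = 1

Coercivity of a(·,·) on H^1_0(0, 4) means a(u, u) ≥ α ||u||_{H^1}² for every u ∈ H^1_0.
The interval has length L = 4, and Poincaré/coercivity depend only on L. Here a(u, u) = ∫(u')² + (3/2)·∫u².
Here c = 3/2 ≥ 1, so a(u,u) = ∫(u')² + c∫u² ≥ ∫(u')² + ∫u² = ||u||_{H^1}², i.e. α = 1 works. No larger α is possible: a(u,u) ≥ α||u||_{H^1}² means (1−α)∫(u')² ≥ (α−c)∫u², and for the modes u_n = sin(nπ(x−x₀)/L) (x₀ the left endpoint) one has ∫u_n²/∫(u_n')² = (L/(nπ))² → 0, so a(u_n,u_n)/||u_n||_{H^1}² → 1. Hence the optimal constant is α = 1.
Therefore α = 1.


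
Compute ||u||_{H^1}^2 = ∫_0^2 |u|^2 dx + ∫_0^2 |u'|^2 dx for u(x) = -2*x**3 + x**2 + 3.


||u||_{H^1}^2 = 5878/35

The H^1 norm (squared) on an interval (0, L) is
  ||u||_{H^1}^2 = ∫_0^L u(x)^2 dx + ∫_0^L u'(x)^2 dx.
Compute u'(x) = -6*x**2 + 2*x.
Then u(x)^2 = 4*x**6 - 4*x**5 + x**4 - 12*x**3 + 6*x**2 + 9 and u'(x)^2 = 36*x**4 - 24*x**3 + 4*x**2.
Integrate each monomial from 0 to 2 using ∫_0^2 c·x^n dx = c·2^(n+1)/(n+1):
  ∫_0^2 u(x)^2 dx = ∫_0^2 (4*x^6 - 4*x^5 + x^4 - 12*x^3 + 6*x^2 + 9) dx. Term by term:
    ∫_0^2 4*x^6 dx = 512/7;  ∫_0^2 -4*x^5 dx = -128/3;  ∫_0^2 x^4 dx = 32/5;
    ∫_0^2 -12*x^3 dx = -48;  ∫_0^2 6*x^2 dx = 16;  ∫_0^2 9 dx = 18.
  Sum: 512/7 − 128/3 + 32/5 − 48 + 16 + 18 = 2402/105.
  ∫_0^2 u'(x)^2 dx = ∫_0^2 (36*x^4 - 24*x^3 + 4*x^2) dx. Term by term:
    ∫_0^2 36*x^4 dx = 1152/5;  ∫_0^2 -24*x^3 dx = -96;  ∫_0^2 4*x^2 dx = 32/3.
  Sum: 1152/5 − 96 + 32/3 = 2176/15.
Adding: ||u||_{H^1}^2 = 2402/105 + 2176/15 = 5878/35.


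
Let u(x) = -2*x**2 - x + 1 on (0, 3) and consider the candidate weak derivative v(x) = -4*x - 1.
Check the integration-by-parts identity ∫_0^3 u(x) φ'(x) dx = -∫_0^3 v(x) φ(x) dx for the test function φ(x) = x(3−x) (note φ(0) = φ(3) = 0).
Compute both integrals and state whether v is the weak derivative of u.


LHS = 63/2, RHS = 63/2. Yes, v = u' weakly.

u(x) = -2*x**2 - x + 1, classical derivative u'(x) = -4*x - 1.
φ(x) = x(3−x), so φ'(x) = 3 - 2*x.
Note φ(0) = φ(3) = 0, so the boundary term u·φ vanishes.
LHS = ∫_0^3 u(x) φ'(x) dx = ∫_0^3 (4*x^3 - 4*x^2 - 5*x + 3) dx. Term by term:
  ∫_0^3 4*x^3 dx = 81;  ∫_0^3 -4*x^2 dx = -36;  ∫_0^3 -5*x dx = -45/2;
  ∫_0^3 3 dx = 9.
Sum: 81 − 36 − 45/2 + 9 = 63/2.
So LHS = 63/2.
∫_0^3 v(x) φ(x) dx = ∫_0^3 (4*x^3 - 11*x^2 - 3*x) dx. Term by term:
  ∫_0^3 4*x^3 dx = 81;  ∫_0^3 -11*x^2 dx = -99;  ∫_0^3 -3*x dx = -27/2.
Sum: 81 − 99 − 27/2 = -63/2.
So RHS = -∫_0^3 v(x) φ(x) dx = 63/2.
LHS = RHS, so the identity holds for this test φ.
Moreover u is smooth here and v(x) = u'(x) = -4*x - 1 pointwise, so the identity holds for every test function. Hence v is the weak derivative of u.


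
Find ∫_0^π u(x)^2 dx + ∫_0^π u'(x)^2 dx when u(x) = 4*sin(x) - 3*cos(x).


||u||_{H^1(0,π)}^2 = 25*π

u'(x) = 3*sin(x) + 4*cos(x).
Expand u² and (u')² and integrate term by term on (0, π), using: for integers n ≥ 1, ∫_0^π sin²(nx) dx = ∫_0^π cos²(nx) dx = π/2; for n ≠ n', ∫_0^π sin(nx)sin(n'x) dx = ∫_0^π cos(nx)cos(n'x) dx = 0; and by product-to-sum, ∫_0^π sin(nx)cos(n'x) dx = ½∫_0^π [sin((n+n')x) + sin((n−n')x)] dx, which is 0 when n+n' is even and 2n/(n²−n'²) when n+n' is odd (it need not vanish on (0, π)).
  u² squared terms: (-3)²·∫cos(x)² dx = 9·π/2 = 9*π/2;  (4)²·∫sin(x)² dx = 16·π/2 = 8*π.
  u² cross terms: 2·(-3)·(4)·∫cos(x)·sin(x) dx = -24·(0) = 0.
  So ∫_0^π u² dx = 9*π/2 + 8*π + 0 = 25*π/2.
  (u')² squared terms: (3)²·∫sin(x)² dx = 9·π/2 = 9*π/2;  (4)²·∫cos(x)² dx = 16·π/2 = 8*π.
  (u')² cross terms: 2·(3)·(4)·∫sin(x)·cos(x) dx = 24·(0) = 0.
  So ∫_0^π (u')² dx = 9*π/2 + 8*π + 0 = 25*π/2.
||u||_{H^1}^2 = (25*π/2) + (25*π/2) = 25*π.


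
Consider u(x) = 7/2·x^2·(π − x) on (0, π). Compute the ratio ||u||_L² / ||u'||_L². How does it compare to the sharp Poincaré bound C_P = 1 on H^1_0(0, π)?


||u||_L² / ||u'||_L² = sqrt(14)*π/14 < C_P = 1.

u(x) = 7/2·x^2·(π − x), so u'(x) = 7*x*(-3*x + 2*π)/2.
u(x) = 7/2·x^2·(π − x) vanishes at x = 0 and x = π, so u ∈ H^1_0(0, π). Differentiate via the product rule and integrate the resulting polynomials term by term.
  ∫_0^π u² dx = ∫_0^π (49*x^6/4 - 49*π*x^5/2 + 49*π^2*x^4/4) dx. Term by term:
    ∫_0^π 49*x^6/4 dx = 7*π^7/4;  ∫_0^π -49*π*x^5/2 dx = -49*π^7/12;  ∫_0^π 49*π^2*x^4/4 dx = 49*π^7/20.
  Sum: 7*π^7/4 − 49*π^7/12 + 49*π^7/20 = 7*π^7/60.
  ∫_0^π (u')² dx = ∫_0^π (441*x^4/4 - 147*π*x^3 + 49*π^2*x^2) dx. Term by term:
    ∫_0^π 441*x^4/4 dx = 441*π^5/20;  ∫_0^π -147*π*x^3 dx = -147*π^5/4;  ∫_0^π 49*π^2*x^2 dx = 49*π^5/3.
  Sum: 441*π^5/20 − 147*π^5/4 + 49*π^5/3 = 49*π^5/30.
∫_0^π u² dx = 7*π^7/60, so ||u||_L² = sqrt(105)*π^(7/2)/30.
∫_0^π (u')² dx = 49*π^5/30, so ||u'||_L² = 7*sqrt(30)*π^(5/2)/30.
Ratio ||u||_L² / ||u'||_L² = sqrt(14)*π/14.
Sharp Poincaré constant on H^1_0(0, π) is C_P = L/π = 1, achieved by sin(x).
A polynomial bump cannot attain the sharp Poincaré constant (only the first sine eigenfunction does), so the ratio is strictly less than C_P, consistent with ||u||_L² ≤ C_P ||u'||_L².


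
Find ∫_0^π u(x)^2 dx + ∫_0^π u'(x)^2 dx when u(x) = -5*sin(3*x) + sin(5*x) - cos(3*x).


||u||_{H^1(0,π)}^2 = 143*π

u'(x) = 3*sin(3*x) - 15*cos(3*x) + 5*cos(5*x).
Expand u² and (u')² and integrate term by term on (0, π), using: for integers n ≥ 1, ∫_0^π sin²(nx) dx = ∫_0^π cos²(nx) dx = π/2; for n ≠ n', ∫_0^π sin(nx)sin(n'x) dx = ∫_0^π cos(nx)cos(n'x) dx = 0; and by product-to-sum, ∫_0^π sin(nx)cos(n'x) dx = ½∫_0^π [sin((n+n')x) + sin((n−n')x)] dx, which is 0 when n+n' is even and 2n/(n²−n'²) when n+n' is odd (it need not vanish on (0, π)).
  u² squared terms: (-1)²·∫cos(3x)² dx = 1·π/2 = π/2;  (-5)²·∫sin(3x)² dx = 25·π/2 = 25*π/2;  (1)²·∫sin(5x)² dx = 1·π/2 = π/2.
  u² cross terms: 2·(-1)·(-5)·∫cos(3x)·sin(3x) dx = 10·(0) = 0;  2·(-1)·(1)·∫cos(3x)·sin(5x) dx = -2·(0) = 0;  2·(-5)·(1)·∫sin(3x)·sin(5x) dx = -10·(0) = 0.
  So ∫_0^π u² dx = π/2 + 25*π/2 + π/2 + 0 + 0 + 0 = 27*π/2.
  (u')² squared terms: (-15)²·∫cos(3x)² dx = 225·π/2 = 225*π/2;  (3)²·∫sin(3x)² dx = 9·π/2 = 9*π/2;  (5)²·∫cos(5x)² dx = 25·π/2 = 25*π/2.
  (u')² cross terms: 2·(-15)·(3)·∫cos(3x)·sin(3x) dx = -90·(0) = 0;  2·(-15)·(5)·∫cos(3x)·cos(5x) dx = -150·(0) = 0;  2·(3)·(5)·∫sin(3x)·cos(5x) dx = 30·(0) = 0.
  So ∫_0^π (u')² dx = 225*π/2 + 9*π/2 + 25*π/2 + 0 + 0 + 0 = 259*π/2.
||u||_{H^1}^2 = (27*π/2) + (259*π/2) = 143*π.


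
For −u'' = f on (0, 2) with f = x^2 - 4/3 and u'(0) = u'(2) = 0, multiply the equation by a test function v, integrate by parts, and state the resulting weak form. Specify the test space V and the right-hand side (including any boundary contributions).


V = H^1(0, 2) (no boundary constraint on v; u is determined up to an additive constant); weak form: ∫_0^2 u'v' dx = ∫_0^2 (x^2 - 4/3) v dx for all v ∈ V.

Multiply both sides by a test function v and integrate from 0 to 2:
  ∫_0^2 −u''(x) v(x) dx = ∫_0^2 f(x) v(x) dx.
Integrate the LHS by parts once:
  ∫_0^2 −u'' v dx = −[u'(x) v(x)]_0^2 + ∫_0^2 u'(x) v'(x) dx.
Thus ∫_0^2 u'(x) v'(x) dx = ∫_0^2 f(x) v(x) dx + [u'(x) v(x)]_0^2.
Choose V so that boundary terms are either known or forced to vanish.
u has homogeneous Neumann: u'(0) = u'(2) = 0. So [u' v]_0^2 = 0·v(2) − 0·v(0) = 0 for any v; take V = H^1(0, 2).
Weak formulation: find u (satisfying any essential BC) such that ∫_0^2 u'(x) v'(x) dx = ∫_0^2 f v dx for all v ∈ V (homogeneous Neumann, so boundary terms vanish).
Substituting f(x) = x^2 - 4/3, the right-hand side is ∫_0^2 (x^2 - 4/3) v dx.
Compatibility check (pure Neumann): taking v ≡ 1 ∈ V gives 0 = ∫_0^2 f dx + (0) − (0), i.e. ∫_0^2 f dx must equal u'(0) − u'(2) = 0. Indeed ∫_0^2 (x^2 - 4/3) dx = 0, so the data are compatible. The solution is then unique only up to an additive constant (fix it e.g. by requiring ∫_0^2 u dx = 0).


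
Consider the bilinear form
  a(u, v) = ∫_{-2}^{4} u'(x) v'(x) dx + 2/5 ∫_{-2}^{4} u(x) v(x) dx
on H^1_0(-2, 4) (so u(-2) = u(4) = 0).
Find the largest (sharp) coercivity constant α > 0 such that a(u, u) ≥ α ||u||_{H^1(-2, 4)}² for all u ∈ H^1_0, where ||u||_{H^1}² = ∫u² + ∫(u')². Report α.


α = (π^2 + 72/5)/(π^2 + 36)

Coercivity of a(·,·) on H^1_0(-2, 4) means a(u, u) ≥ α ||u||_{H^1}² for every u ∈ H^1_0.
The interval has length L = 6, and Poincaré/coercivity depend only on L. Here a(u, u) = ∫(u')² + (2/5)·∫u².
Here 0 < c = 2/5 < 1. The condition a(u,u) ≥ α||u||_{H^1}² reads (1−α)∫(u')² ≥ (α−c)∫u². Any admissible α is ≤ 1 (rapidly oscillating u have ∫u²/∫(u')² → 0), and α = 1 would force 0 ≥ (1−c)∫u², impossible since c < 1; so 1−α > 0. By the sharp Poincaré inequality on H^1_0 of an interval of length L, ∫(u')² ≥ (π/L)²∫u² with equality for the first sine mode sin(π(x−x₀)/L) (x₀ the left endpoint), so the inequality holds for all u iff (1−α)(π/L)² ≥ α − c, i.e. α ≤ ((π/L)² + c)/((π/L)² + 1) = (1 + c(L/π)²)/(1 + (L/π)²). With (π/L)² = π^2/36 and c = 2/5, the largest admissible constant is α = ((π/L)² + c)/((π/L)² + 1).
Simplifying, α = (π^2 + 72/5)/(π^2 + 36).


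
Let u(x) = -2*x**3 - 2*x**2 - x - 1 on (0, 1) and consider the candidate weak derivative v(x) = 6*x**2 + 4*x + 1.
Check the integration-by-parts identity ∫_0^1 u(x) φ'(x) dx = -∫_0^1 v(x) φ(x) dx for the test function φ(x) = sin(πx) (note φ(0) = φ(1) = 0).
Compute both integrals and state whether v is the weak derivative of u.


LHS = -24/π^3 + 12/π, RHS = -12/π + 24/π^3. No, v is not the weak derivative of u.

u(x) = -2*x**3 - 2*x**2 - x - 1, classical derivative u'(x) = -6*x**2 - 4*x - 1.
φ(x) = sin(πx), so φ'(x) = π*cos(π*x).
Note φ(0) = φ(1) = 0, so the boundary term u·φ vanishes.
LHS = ∫_0^1 u(x) φ'(x) dx = ∫_0^1 (-2*π*x^3*cos(π*x) - 2*π*x^2*cos(π*x) - π*x*cos(π*x) - π*cos(π*x)) dx. Term by term:
  ∫_0^1 -π*cos(π*x) dx = 0;  ∫_0^1 -π*x*cos(π*x) dx = 2/π;  ∫_0^1 -2*π*x^2*cos(π*x) dx = 4/π;
  ∫_0^1 -2*π*x^3*cos(π*x) dx = -24/π^3 + 6/π.
Sum: 0 + 2/π + 4/π + -24/π^3 + 6/π = -24/π^3 + 12/π.
So LHS = -24/π^3 + 12/π.
∫_0^1 v(x) φ(x) dx = ∫_0^1 (6*x^2*sin(π*x) + 4*x*sin(π*x) + sin(π*x)) dx. Term by term:
  ∫_0^1 4*x*sin(π*x) dx = 4/π;  ∫_0^1 6*x^2*sin(π*x) dx = -24/π^3 + 6/π;  ∫_0^1 sin(π*x) dx = 2/π.
Sum: 4/π + -24/π^3 + 6/π + 2/π = -24/π^3 + 12/π.
So RHS = -∫_0^1 v(x) φ(x) dx = -12/π + 24/π^3.
LHS − RHS = -48/π^3 + 24/π ≠ 0, so the identity fails.
(For a valid weak derivative the identity must hold for EVERY test function, in particular this one. The failure shows v is NOT the weak derivative of u.)
Correct weak derivative would be u'(x) = -6*x**2 - 4*x - 1.


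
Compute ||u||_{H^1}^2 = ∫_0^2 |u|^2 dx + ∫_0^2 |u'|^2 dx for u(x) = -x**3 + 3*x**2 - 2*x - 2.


||u||_{H^1}^2 = 1024/105

The H^1 norm (squared) on an interval (0, L) is
  ||u||_{H^1}^2 = ∫_0^L u(x)^2 dx + ∫_0^L u'(x)^2 dx.
Compute u'(x) = -3*x**2 + 6*x - 2.
Then u(x)^2 = x**6 - 6*x**5 + 13*x**4 - 8*x**3 - 8*x**2 + 8*x + 4 and u'(x)^2 = 9*x**4 - 36*x**3 + 48*x**2 - 24*x + 4.
Integrate each monomial from 0 to 2 using ∫_0^2 c·x^n dx = c·2^(n+1)/(n+1):
  ∫_0^2 u(x)^2 dx = ∫_0^2 (x^6 - 6*x^5 + 13*x^4 - 8*x^3 - 8*x^2 + 8*x + 4) dx. Term by term:
    ∫_0^2 x^6 dx = 128/7;  ∫_0^2 -6*x^5 dx = -64;  ∫_0^2 13*x^4 dx = 416/5;
    ∫_0^2 -8*x^3 dx = -32;  ∫_0^2 -8*x^2 dx = -64/3;  ∫_0^2 8*x dx = 16;
    ∫_0^2 4 dx = 8.
  Sum: 128/7 − 64 + 416/5 − 32 − 64/3 + 16 + 8 = 856/105.
  ∫_0^2 u'(x)^2 dx = ∫_0^2 (9*x^4 - 36*x^3 + 48*x^2 - 24*x + 4) dx. Term by term:
    ∫_0^2 9*x^4 dx = 288/5;  ∫_0^2 -36*x^3 dx = -144;  ∫_0^2 48*x^2 dx = 128;
    ∫_0^2 -24*x dx = -48;  ∫_0^2 4 dx = 8.
  Sum: 288/5 − 144 + 128 − 48 + 8 = 8/5.
Adding: ||u||_{H^1}^2 = 856/105 + 8/5 = 1024/105.


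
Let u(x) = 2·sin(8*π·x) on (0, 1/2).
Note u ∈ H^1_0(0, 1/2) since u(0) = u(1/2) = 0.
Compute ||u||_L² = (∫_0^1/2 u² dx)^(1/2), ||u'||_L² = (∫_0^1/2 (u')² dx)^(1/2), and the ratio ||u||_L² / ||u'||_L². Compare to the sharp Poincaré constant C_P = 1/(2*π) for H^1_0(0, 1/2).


||u||_L² / ||u'||_L² = 1/(8*π) < C_P = 1/(2*π).

u(x) = 2·sin(8*π·x), so u'(x) = 16*π*cos(8*π*x).
Writing u(x) = A·sin(kπx/L) with A = 2 and k = 4, use ∫_0^L sin²(kπx/L) dx = L/2 and ∫_0^L cos²(kπx/L) dx = L/2.
u² = 4·sin²(8*π·x) and (u')² = 256*π^2·cos²(8*π·x), and each of sin², cos² integrates to L/2 = 1/4 over (0, 1/2).
∫_0^1/2 u² dx = 1, so ||u||_L² = 1.
∫_0^1/2 (u')² dx = 64*π^2, so ||u'||_L² = 8*π.
Ratio ||u||_L² / ||u'||_L² = 1/(8*π).
Sharp Poincaré constant on H^1_0(0, 1/2) is C_P = L/π = 1/(2*π), achieved by sin(2*π·x).
This is the k = 4 harmonic; the ratio L/(kπ) is strictly less than C_P = L/π, consistent with the sharp inequality ||u||_L² ≤ C_P ||u'||_L².


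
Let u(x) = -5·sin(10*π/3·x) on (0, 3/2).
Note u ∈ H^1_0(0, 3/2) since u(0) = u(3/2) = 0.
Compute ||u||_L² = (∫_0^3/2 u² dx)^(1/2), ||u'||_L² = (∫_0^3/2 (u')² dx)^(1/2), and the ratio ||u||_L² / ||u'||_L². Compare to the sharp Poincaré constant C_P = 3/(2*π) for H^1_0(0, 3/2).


||u||_L² / ||u'||_L² = 3/(10*π) < C_P = 3/(2*π).

u(x) = -5·sin(10*π/3·x), so u'(x) = -50*π*cos(10*π*x/3)/3.
Writing u(x) = A·sin(kπx/L) with A = -5 and k = 5, use ∫_0^L sin²(kπx/L) dx = L/2 and ∫_0^L cos²(kπx/L) dx = L/2.
u² = 25·sin²(10*π/3·x) and (u')² = 2500*π^2/9·cos²(10*π/3·x), and each of sin², cos² integrates to L/2 = 3/4 over (0, 3/2).
∫_0^3/2 u² dx = 75/4, so ||u||_L² = 5*sqrt(3)/2.
∫_0^3/2 (u')² dx = 625*π^2/3, so ||u'||_L² = 25*sqrt(3)*π/3.
Ratio ||u||_L² / ||u'||_L² = 3/(10*π).
Sharp Poincaré constant on H^1_0(0, 3/2) is C_P = L/π = 3/(2*π), achieved by sin(2*π/3·x).
This is the k = 5 harmonic; the ratio L/(kπ) is strictly less than C_P = L/π, consistent with the sharp inequality ||u||_L² ≤ C_P ||u'||_L².
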